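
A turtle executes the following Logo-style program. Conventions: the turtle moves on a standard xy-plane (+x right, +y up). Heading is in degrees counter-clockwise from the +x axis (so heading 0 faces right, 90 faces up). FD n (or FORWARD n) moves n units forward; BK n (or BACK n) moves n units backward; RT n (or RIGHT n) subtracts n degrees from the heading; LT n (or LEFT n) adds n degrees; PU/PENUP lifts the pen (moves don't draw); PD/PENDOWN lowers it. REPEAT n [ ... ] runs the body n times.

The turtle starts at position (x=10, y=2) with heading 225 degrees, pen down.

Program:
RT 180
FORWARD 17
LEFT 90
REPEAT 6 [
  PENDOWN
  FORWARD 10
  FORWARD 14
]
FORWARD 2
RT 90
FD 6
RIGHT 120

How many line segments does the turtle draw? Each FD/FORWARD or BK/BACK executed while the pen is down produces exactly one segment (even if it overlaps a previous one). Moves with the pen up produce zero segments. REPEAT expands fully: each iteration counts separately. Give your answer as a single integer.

Answer: 15

Derivation:
Executing turtle program step by step:
Start: pos=(10,2), heading=225, pen down
RT 180: heading 225 -> 45
FD 17: (10,2) -> (22.021,14.021) [heading=45, draw]
LT 90: heading 45 -> 135
REPEAT 6 [
  -- iteration 1/6 --
  PD: pen down
  FD 10: (22.021,14.021) -> (14.95,21.092) [heading=135, draw]
  FD 14: (14.95,21.092) -> (5.05,30.991) [heading=135, draw]
  -- iteration 2/6 --
  PD: pen down
  FD 10: (5.05,30.991) -> (-2.021,38.062) [heading=135, draw]
  FD 14: (-2.021,38.062) -> (-11.92,47.962) [heading=135, draw]
  -- iteration 3/6 --
  PD: pen down
  FD 10: (-11.92,47.962) -> (-18.991,55.033) [heading=135, draw]
  FD 14: (-18.991,55.033) -> (-28.891,64.933) [heading=135, draw]
  -- iteration 4/6 --
  PD: pen down
  FD 10: (-28.891,64.933) -> (-35.962,72.004) [heading=135, draw]
  FD 14: (-35.962,72.004) -> (-45.861,81.903) [heading=135, draw]
  -- iteration 5/6 --
  PD: pen down
  FD 10: (-45.861,81.903) -> (-52.933,88.974) [heading=135, draw]
  FD 14: (-52.933,88.974) -> (-62.832,98.874) [heading=135, draw]
  -- iteration 6/6 --
  PD: pen down
  FD 10: (-62.832,98.874) -> (-69.903,105.945) [heading=135, draw]
  FD 14: (-69.903,105.945) -> (-79.803,115.844) [heading=135, draw]
]
FD 2: (-79.803,115.844) -> (-81.217,117.258) [heading=135, draw]
RT 90: heading 135 -> 45
FD 6: (-81.217,117.258) -> (-76.974,121.501) [heading=45, draw]
RT 120: heading 45 -> 285
Final: pos=(-76.974,121.501), heading=285, 15 segment(s) drawn
Segments drawn: 15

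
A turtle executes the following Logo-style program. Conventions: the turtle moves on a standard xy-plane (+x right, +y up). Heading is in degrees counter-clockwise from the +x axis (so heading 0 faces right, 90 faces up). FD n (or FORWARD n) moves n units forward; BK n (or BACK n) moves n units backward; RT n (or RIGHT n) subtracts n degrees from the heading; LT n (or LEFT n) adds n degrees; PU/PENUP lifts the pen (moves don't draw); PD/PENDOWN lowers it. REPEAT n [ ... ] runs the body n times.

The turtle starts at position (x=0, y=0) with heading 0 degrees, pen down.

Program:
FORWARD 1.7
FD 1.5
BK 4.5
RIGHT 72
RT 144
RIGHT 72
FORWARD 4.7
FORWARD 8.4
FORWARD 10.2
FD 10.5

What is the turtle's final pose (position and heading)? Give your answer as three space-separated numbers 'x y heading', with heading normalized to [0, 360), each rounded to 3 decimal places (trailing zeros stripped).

Answer: 9.145 32.146 72

Derivation:
Executing turtle program step by step:
Start: pos=(0,0), heading=0, pen down
FD 1.7: (0,0) -> (1.7,0) [heading=0, draw]
FD 1.5: (1.7,0) -> (3.2,0) [heading=0, draw]
BK 4.5: (3.2,0) -> (-1.3,0) [heading=0, draw]
RT 72: heading 0 -> 288
RT 144: heading 288 -> 144
RT 72: heading 144 -> 72
FD 4.7: (-1.3,0) -> (0.152,4.47) [heading=72, draw]
FD 8.4: (0.152,4.47) -> (2.748,12.459) [heading=72, draw]
FD 10.2: (2.748,12.459) -> (5.9,22.16) [heading=72, draw]
FD 10.5: (5.9,22.16) -> (9.145,32.146) [heading=72, draw]
Final: pos=(9.145,32.146), heading=72, 7 segment(s) drawn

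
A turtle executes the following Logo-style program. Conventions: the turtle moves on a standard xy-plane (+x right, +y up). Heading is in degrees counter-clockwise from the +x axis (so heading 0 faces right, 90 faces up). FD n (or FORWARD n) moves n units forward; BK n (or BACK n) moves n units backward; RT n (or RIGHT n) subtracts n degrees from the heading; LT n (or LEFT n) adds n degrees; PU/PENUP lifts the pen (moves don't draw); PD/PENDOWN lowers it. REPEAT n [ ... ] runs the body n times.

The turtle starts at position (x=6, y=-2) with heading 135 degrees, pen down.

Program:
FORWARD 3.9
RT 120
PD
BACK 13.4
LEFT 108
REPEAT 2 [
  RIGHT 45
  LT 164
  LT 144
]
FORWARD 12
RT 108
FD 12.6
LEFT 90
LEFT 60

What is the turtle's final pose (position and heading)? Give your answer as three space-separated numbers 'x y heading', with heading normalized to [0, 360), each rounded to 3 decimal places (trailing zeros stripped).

Answer: -18.392 -14.277 331

Derivation:
Executing turtle program step by step:
Start: pos=(6,-2), heading=135, pen down
FD 3.9: (6,-2) -> (3.242,0.758) [heading=135, draw]
RT 120: heading 135 -> 15
PD: pen down
BK 13.4: (3.242,0.758) -> (-9.701,-2.71) [heading=15, draw]
LT 108: heading 15 -> 123
REPEAT 2 [
  -- iteration 1/2 --
  RT 45: heading 123 -> 78
  LT 164: heading 78 -> 242
  LT 144: heading 242 -> 26
  -- iteration 2/2 --
  RT 45: heading 26 -> 341
  LT 164: heading 341 -> 145
  LT 144: heading 145 -> 289
]
FD 12: (-9.701,-2.71) -> (-5.794,-14.057) [heading=289, draw]
RT 108: heading 289 -> 181
FD 12.6: (-5.794,-14.057) -> (-18.392,-14.277) [heading=181, draw]
LT 90: heading 181 -> 271
LT 60: heading 271 -> 331
Final: pos=(-18.392,-14.277), heading=331, 4 segment(s) drawn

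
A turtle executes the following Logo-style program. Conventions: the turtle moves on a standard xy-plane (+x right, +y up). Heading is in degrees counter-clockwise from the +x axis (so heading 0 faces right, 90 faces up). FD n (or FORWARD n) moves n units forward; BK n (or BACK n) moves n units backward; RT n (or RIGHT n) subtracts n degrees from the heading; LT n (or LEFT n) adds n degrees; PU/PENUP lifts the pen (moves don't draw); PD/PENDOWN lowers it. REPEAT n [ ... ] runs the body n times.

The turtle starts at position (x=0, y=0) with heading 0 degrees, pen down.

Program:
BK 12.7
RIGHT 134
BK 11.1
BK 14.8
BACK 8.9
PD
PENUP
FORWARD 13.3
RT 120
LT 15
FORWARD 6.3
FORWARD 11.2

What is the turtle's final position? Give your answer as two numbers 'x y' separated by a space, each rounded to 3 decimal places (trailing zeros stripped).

Executing turtle program step by step:
Start: pos=(0,0), heading=0, pen down
BK 12.7: (0,0) -> (-12.7,0) [heading=0, draw]
RT 134: heading 0 -> 226
BK 11.1: (-12.7,0) -> (-4.989,7.985) [heading=226, draw]
BK 14.8: (-4.989,7.985) -> (5.292,18.631) [heading=226, draw]
BK 8.9: (5.292,18.631) -> (11.474,25.033) [heading=226, draw]
PD: pen down
PU: pen up
FD 13.3: (11.474,25.033) -> (2.235,15.466) [heading=226, move]
RT 120: heading 226 -> 106
LT 15: heading 106 -> 121
FD 6.3: (2.235,15.466) -> (-1.01,20.866) [heading=121, move]
FD 11.2: (-1.01,20.866) -> (-6.778,30.466) [heading=121, move]
Final: pos=(-6.778,30.466), heading=121, 4 segment(s) drawn

Answer: -6.778 30.466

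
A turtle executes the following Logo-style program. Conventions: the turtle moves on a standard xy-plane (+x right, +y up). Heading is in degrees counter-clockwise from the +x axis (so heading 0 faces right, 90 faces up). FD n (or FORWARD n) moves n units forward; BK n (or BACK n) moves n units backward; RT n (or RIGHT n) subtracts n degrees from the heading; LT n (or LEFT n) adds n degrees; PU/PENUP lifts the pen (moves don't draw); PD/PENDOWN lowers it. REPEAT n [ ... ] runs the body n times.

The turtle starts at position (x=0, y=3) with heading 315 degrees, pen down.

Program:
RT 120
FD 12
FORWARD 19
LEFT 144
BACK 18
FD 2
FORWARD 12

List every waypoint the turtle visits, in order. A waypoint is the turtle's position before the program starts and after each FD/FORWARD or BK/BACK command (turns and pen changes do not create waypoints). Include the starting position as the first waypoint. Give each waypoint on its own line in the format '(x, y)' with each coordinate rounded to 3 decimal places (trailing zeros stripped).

Answer: (0, 3)
(-11.591, -0.106)
(-29.944, -5.023)
(-46.748, 1.427)
(-44.881, 0.71)
(-33.678, -3.59)

Derivation:
Executing turtle program step by step:
Start: pos=(0,3), heading=315, pen down
RT 120: heading 315 -> 195
FD 12: (0,3) -> (-11.591,-0.106) [heading=195, draw]
FD 19: (-11.591,-0.106) -> (-29.944,-5.023) [heading=195, draw]
LT 144: heading 195 -> 339
BK 18: (-29.944,-5.023) -> (-46.748,1.427) [heading=339, draw]
FD 2: (-46.748,1.427) -> (-44.881,0.71) [heading=339, draw]
FD 12: (-44.881,0.71) -> (-33.678,-3.59) [heading=339, draw]
Final: pos=(-33.678,-3.59), heading=339, 5 segment(s) drawn
Waypoints (6 total):
(0, 3)
(-11.591, -0.106)
(-29.944, -5.023)
(-46.748, 1.427)
(-44.881, 0.71)
(-33.678, -3.59)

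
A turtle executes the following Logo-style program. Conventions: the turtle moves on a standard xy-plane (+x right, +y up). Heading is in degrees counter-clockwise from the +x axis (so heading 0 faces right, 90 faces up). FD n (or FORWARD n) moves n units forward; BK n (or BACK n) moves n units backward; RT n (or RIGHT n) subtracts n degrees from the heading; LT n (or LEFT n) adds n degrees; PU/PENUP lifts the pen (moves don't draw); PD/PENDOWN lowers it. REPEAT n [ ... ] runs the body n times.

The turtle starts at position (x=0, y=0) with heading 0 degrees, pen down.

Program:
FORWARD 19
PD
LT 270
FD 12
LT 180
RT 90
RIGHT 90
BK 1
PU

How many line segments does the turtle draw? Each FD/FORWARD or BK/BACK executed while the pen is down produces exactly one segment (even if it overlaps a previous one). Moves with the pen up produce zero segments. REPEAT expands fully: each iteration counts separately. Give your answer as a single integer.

Answer: 3

Derivation:
Executing turtle program step by step:
Start: pos=(0,0), heading=0, pen down
FD 19: (0,0) -> (19,0) [heading=0, draw]
PD: pen down
LT 270: heading 0 -> 270
FD 12: (19,0) -> (19,-12) [heading=270, draw]
LT 180: heading 270 -> 90
RT 90: heading 90 -> 0
RT 90: heading 0 -> 270
BK 1: (19,-12) -> (19,-11) [heading=270, draw]
PU: pen up
Final: pos=(19,-11), heading=270, 3 segment(s) drawn
Segments drawn: 3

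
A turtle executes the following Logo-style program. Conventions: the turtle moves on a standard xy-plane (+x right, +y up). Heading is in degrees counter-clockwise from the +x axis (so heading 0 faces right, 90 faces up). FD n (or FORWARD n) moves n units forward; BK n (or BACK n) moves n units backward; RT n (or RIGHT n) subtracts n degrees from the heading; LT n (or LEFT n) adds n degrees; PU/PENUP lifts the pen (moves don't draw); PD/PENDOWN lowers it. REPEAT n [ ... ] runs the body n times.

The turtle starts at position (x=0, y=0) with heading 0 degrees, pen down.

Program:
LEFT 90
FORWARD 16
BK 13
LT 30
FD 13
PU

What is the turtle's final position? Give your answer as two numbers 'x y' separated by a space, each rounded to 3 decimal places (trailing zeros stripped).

Answer: -6.5 14.258

Derivation:
Executing turtle program step by step:
Start: pos=(0,0), heading=0, pen down
LT 90: heading 0 -> 90
FD 16: (0,0) -> (0,16) [heading=90, draw]
BK 13: (0,16) -> (0,3) [heading=90, draw]
LT 30: heading 90 -> 120
FD 13: (0,3) -> (-6.5,14.258) [heading=120, draw]
PU: pen up
Final: pos=(-6.5,14.258), heading=120, 3 segment(s) drawn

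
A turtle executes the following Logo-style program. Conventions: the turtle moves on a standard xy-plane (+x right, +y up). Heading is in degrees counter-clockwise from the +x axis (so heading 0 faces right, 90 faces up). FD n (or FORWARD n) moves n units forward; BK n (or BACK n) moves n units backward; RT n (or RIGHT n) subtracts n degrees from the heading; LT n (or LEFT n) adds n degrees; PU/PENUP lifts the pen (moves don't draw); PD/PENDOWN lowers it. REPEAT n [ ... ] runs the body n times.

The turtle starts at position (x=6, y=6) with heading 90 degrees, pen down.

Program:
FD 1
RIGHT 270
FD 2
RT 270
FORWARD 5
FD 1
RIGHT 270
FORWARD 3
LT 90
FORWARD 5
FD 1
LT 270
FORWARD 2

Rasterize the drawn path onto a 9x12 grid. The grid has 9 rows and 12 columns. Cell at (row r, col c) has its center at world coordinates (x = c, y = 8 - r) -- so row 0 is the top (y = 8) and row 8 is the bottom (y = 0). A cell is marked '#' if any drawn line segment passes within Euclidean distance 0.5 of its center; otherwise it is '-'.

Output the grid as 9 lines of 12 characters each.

Answer: ------------
----######--
----#-##----
----#--#----
----#--#----
----#--#----
----#--#----
----####----
------------

Derivation:
Segment 0: (6,6) -> (6,7)
Segment 1: (6,7) -> (4,7)
Segment 2: (4,7) -> (4,2)
Segment 3: (4,2) -> (4,1)
Segment 4: (4,1) -> (7,1)
Segment 5: (7,1) -> (7,6)
Segment 6: (7,6) -> (7,7)
Segment 7: (7,7) -> (9,7)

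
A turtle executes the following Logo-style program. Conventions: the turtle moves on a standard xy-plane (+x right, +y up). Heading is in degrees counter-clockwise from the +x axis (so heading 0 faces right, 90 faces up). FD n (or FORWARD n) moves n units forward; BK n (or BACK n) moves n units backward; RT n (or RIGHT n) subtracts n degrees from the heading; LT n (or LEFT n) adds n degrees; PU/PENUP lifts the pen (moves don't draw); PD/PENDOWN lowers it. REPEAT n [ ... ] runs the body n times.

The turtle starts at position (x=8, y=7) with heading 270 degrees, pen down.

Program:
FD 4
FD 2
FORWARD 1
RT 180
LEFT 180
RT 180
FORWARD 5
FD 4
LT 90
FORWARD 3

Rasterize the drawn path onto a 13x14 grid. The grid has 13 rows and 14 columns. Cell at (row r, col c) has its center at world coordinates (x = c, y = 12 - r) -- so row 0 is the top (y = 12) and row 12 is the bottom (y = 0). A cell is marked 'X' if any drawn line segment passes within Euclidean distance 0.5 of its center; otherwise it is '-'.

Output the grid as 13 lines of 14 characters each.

Segment 0: (8,7) -> (8,3)
Segment 1: (8,3) -> (8,1)
Segment 2: (8,1) -> (8,0)
Segment 3: (8,0) -> (8,5)
Segment 4: (8,5) -> (8,9)
Segment 5: (8,9) -> (5,9)

Answer: --------------
--------------
--------------
-----XXXX-----
--------X-----
--------X-----
--------X-----
--------X-----
--------X-----
--------X-----
--------X-----
--------X-----
--------X-----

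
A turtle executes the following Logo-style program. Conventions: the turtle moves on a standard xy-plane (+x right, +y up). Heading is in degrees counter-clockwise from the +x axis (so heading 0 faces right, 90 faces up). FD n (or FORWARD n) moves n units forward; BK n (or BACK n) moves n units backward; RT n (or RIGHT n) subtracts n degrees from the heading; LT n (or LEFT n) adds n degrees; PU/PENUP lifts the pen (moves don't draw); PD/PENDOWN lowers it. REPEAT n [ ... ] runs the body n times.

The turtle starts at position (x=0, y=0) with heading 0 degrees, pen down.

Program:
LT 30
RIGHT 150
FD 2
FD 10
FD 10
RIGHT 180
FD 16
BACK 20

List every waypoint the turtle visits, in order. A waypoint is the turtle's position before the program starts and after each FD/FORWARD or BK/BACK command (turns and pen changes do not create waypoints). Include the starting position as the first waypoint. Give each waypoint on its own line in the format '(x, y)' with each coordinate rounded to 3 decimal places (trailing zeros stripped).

Answer: (0, 0)
(-1, -1.732)
(-6, -10.392)
(-11, -19.053)
(-3, -5.196)
(-13, -22.517)

Derivation:
Executing turtle program step by step:
Start: pos=(0,0), heading=0, pen down
LT 30: heading 0 -> 30
RT 150: heading 30 -> 240
FD 2: (0,0) -> (-1,-1.732) [heading=240, draw]
FD 10: (-1,-1.732) -> (-6,-10.392) [heading=240, draw]
FD 10: (-6,-10.392) -> (-11,-19.053) [heading=240, draw]
RT 180: heading 240 -> 60
FD 16: (-11,-19.053) -> (-3,-5.196) [heading=60, draw]
BK 20: (-3,-5.196) -> (-13,-22.517) [heading=60, draw]
Final: pos=(-13,-22.517), heading=60, 5 segment(s) drawn
Waypoints (6 total):
(0, 0)
(-1, -1.732)
(-6, -10.392)
(-11, -19.053)
(-3, -5.196)
(-13, -22.517)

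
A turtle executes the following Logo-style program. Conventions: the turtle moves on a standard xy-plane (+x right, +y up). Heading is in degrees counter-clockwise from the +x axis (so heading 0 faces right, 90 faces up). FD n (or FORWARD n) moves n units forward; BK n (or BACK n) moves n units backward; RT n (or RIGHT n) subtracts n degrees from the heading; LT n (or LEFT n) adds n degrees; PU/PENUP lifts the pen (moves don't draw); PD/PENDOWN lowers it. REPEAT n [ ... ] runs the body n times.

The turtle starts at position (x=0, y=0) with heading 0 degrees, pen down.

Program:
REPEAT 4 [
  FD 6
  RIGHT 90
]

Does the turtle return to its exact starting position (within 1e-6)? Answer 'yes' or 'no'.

Executing turtle program step by step:
Start: pos=(0,0), heading=0, pen down
REPEAT 4 [
  -- iteration 1/4 --
  FD 6: (0,0) -> (6,0) [heading=0, draw]
  RT 90: heading 0 -> 270
  -- iteration 2/4 --
  FD 6: (6,0) -> (6,-6) [heading=270, draw]
  RT 90: heading 270 -> 180
  -- iteration 3/4 --
  FD 6: (6,-6) -> (0,-6) [heading=180, draw]
  RT 90: heading 180 -> 90
  -- iteration 4/4 --
  FD 6: (0,-6) -> (0,0) [heading=90, draw]
  RT 90: heading 90 -> 0
]
Final: pos=(0,0), heading=0, 4 segment(s) drawn

Start position: (0, 0)
Final position: (0, 0)
Distance = 0; < 1e-6 -> CLOSED

Answer: yes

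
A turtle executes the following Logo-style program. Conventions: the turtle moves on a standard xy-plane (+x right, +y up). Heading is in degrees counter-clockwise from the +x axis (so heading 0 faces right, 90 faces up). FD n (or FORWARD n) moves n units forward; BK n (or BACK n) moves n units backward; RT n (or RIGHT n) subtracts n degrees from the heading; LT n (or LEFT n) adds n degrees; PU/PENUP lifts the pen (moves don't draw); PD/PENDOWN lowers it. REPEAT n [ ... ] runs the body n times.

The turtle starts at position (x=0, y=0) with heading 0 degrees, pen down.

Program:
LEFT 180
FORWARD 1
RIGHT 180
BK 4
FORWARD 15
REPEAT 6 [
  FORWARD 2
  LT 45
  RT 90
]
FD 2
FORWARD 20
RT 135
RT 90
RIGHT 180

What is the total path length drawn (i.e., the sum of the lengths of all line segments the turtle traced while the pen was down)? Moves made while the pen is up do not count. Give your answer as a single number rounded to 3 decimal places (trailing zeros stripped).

Answer: 54

Derivation:
Executing turtle program step by step:
Start: pos=(0,0), heading=0, pen down
LT 180: heading 0 -> 180
FD 1: (0,0) -> (-1,0) [heading=180, draw]
RT 180: heading 180 -> 0
BK 4: (-1,0) -> (-5,0) [heading=0, draw]
FD 15: (-5,0) -> (10,0) [heading=0, draw]
REPEAT 6 [
  -- iteration 1/6 --
  FD 2: (10,0) -> (12,0) [heading=0, draw]
  LT 45: heading 0 -> 45
  RT 90: heading 45 -> 315
  -- iteration 2/6 --
  FD 2: (12,0) -> (13.414,-1.414) [heading=315, draw]
  LT 45: heading 315 -> 0
  RT 90: heading 0 -> 270
  -- iteration 3/6 --
  FD 2: (13.414,-1.414) -> (13.414,-3.414) [heading=270, draw]
  LT 45: heading 270 -> 315
  RT 90: heading 315 -> 225
  -- iteration 4/6 --
  FD 2: (13.414,-3.414) -> (12,-4.828) [heading=225, draw]
  LT 45: heading 225 -> 270
  RT 90: heading 270 -> 180
  -- iteration 5/6 --
  FD 2: (12,-4.828) -> (10,-4.828) [heading=180, draw]
  LT 45: heading 180 -> 225
  RT 90: heading 225 -> 135
  -- iteration 6/6 --
  FD 2: (10,-4.828) -> (8.586,-3.414) [heading=135, draw]
  LT 45: heading 135 -> 180
  RT 90: heading 180 -> 90
]
FD 2: (8.586,-3.414) -> (8.586,-1.414) [heading=90, draw]
FD 20: (8.586,-1.414) -> (8.586,18.586) [heading=90, draw]
RT 135: heading 90 -> 315
RT 90: heading 315 -> 225
RT 180: heading 225 -> 45
Final: pos=(8.586,18.586), heading=45, 11 segment(s) drawn

Segment lengths:
  seg 1: (0,0) -> (-1,0), length = 1
  seg 2: (-1,0) -> (-5,0), length = 4
  seg 3: (-5,0) -> (10,0), length = 15
  seg 4: (10,0) -> (12,0), length = 2
  seg 5: (12,0) -> (13.414,-1.414), length = 2
  seg 6: (13.414,-1.414) -> (13.414,-3.414), length = 2
  seg 7: (13.414,-3.414) -> (12,-4.828), length = 2
  seg 8: (12,-4.828) -> (10,-4.828), length = 2
  seg 9: (10,-4.828) -> (8.586,-3.414), length = 2
  seg 10: (8.586,-3.414) -> (8.586,-1.414), length = 2
  seg 11: (8.586,-1.414) -> (8.586,18.586), length = 20
Total = 54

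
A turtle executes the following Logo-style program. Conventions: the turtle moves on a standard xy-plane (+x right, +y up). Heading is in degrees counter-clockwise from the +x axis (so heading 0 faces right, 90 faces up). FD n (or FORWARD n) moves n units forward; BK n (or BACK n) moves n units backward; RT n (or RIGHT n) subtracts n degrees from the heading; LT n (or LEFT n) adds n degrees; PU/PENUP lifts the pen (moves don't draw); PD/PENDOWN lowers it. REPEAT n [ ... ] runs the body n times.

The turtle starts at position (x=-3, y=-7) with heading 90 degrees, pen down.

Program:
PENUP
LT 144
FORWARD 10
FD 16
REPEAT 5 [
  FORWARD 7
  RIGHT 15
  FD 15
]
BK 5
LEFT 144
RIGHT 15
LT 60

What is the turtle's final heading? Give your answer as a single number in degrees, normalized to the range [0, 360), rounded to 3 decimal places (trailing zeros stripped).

Answer: 348

Derivation:
Executing turtle program step by step:
Start: pos=(-3,-7), heading=90, pen down
PU: pen up
LT 144: heading 90 -> 234
FD 10: (-3,-7) -> (-8.878,-15.09) [heading=234, move]
FD 16: (-8.878,-15.09) -> (-18.282,-28.034) [heading=234, move]
REPEAT 5 [
  -- iteration 1/5 --
  FD 7: (-18.282,-28.034) -> (-22.397,-33.698) [heading=234, move]
  RT 15: heading 234 -> 219
  FD 15: (-22.397,-33.698) -> (-34.054,-43.137) [heading=219, move]
  -- iteration 2/5 --
  FD 7: (-34.054,-43.137) -> (-39.494,-47.543) [heading=219, move]
  RT 15: heading 219 -> 204
  FD 15: (-39.494,-47.543) -> (-53.197,-53.644) [heading=204, move]
  -- iteration 3/5 --
  FD 7: (-53.197,-53.644) -> (-59.592,-56.491) [heading=204, move]
  RT 15: heading 204 -> 189
  FD 15: (-59.592,-56.491) -> (-74.407,-58.837) [heading=189, move]
  -- iteration 4/5 --
  FD 7: (-74.407,-58.837) -> (-81.321,-59.932) [heading=189, move]
  RT 15: heading 189 -> 174
  FD 15: (-81.321,-59.932) -> (-96.239,-58.364) [heading=174, move]
  -- iteration 5/5 --
  FD 7: (-96.239,-58.364) -> (-103.201,-57.633) [heading=174, move]
  RT 15: heading 174 -> 159
  FD 15: (-103.201,-57.633) -> (-117.204,-52.257) [heading=159, move]
]
BK 5: (-117.204,-52.257) -> (-112.537,-54.049) [heading=159, move]
LT 144: heading 159 -> 303
RT 15: heading 303 -> 288
LT 60: heading 288 -> 348
Final: pos=(-112.537,-54.049), heading=348, 0 segment(s) drawn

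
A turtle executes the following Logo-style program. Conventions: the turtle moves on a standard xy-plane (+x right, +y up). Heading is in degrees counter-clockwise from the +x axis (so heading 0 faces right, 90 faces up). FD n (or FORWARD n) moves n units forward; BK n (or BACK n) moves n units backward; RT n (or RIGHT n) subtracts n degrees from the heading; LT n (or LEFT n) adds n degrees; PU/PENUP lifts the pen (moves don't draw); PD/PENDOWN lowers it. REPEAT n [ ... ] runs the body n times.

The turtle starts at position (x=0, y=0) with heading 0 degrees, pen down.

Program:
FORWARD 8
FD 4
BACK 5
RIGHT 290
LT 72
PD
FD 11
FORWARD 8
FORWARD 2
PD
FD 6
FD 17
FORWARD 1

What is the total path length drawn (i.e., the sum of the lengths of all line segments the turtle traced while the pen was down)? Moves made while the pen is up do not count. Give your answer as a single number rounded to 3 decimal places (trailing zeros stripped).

Answer: 62

Derivation:
Executing turtle program step by step:
Start: pos=(0,0), heading=0, pen down
FD 8: (0,0) -> (8,0) [heading=0, draw]
FD 4: (8,0) -> (12,0) [heading=0, draw]
BK 5: (12,0) -> (7,0) [heading=0, draw]
RT 290: heading 0 -> 70
LT 72: heading 70 -> 142
PD: pen down
FD 11: (7,0) -> (-1.668,6.772) [heading=142, draw]
FD 8: (-1.668,6.772) -> (-7.972,11.698) [heading=142, draw]
FD 2: (-7.972,11.698) -> (-9.548,12.929) [heading=142, draw]
PD: pen down
FD 6: (-9.548,12.929) -> (-14.276,16.623) [heading=142, draw]
FD 17: (-14.276,16.623) -> (-27.672,27.089) [heading=142, draw]
FD 1: (-27.672,27.089) -> (-28.46,27.705) [heading=142, draw]
Final: pos=(-28.46,27.705), heading=142, 9 segment(s) drawn

Segment lengths:
  seg 1: (0,0) -> (8,0), length = 8
  seg 2: (8,0) -> (12,0), length = 4
  seg 3: (12,0) -> (7,0), length = 5
  seg 4: (7,0) -> (-1.668,6.772), length = 11
  seg 5: (-1.668,6.772) -> (-7.972,11.698), length = 8
  seg 6: (-7.972,11.698) -> (-9.548,12.929), length = 2
  seg 7: (-9.548,12.929) -> (-14.276,16.623), length = 6
  seg 8: (-14.276,16.623) -> (-27.672,27.089), length = 17
  seg 9: (-27.672,27.089) -> (-28.46,27.705), length = 1
Total = 62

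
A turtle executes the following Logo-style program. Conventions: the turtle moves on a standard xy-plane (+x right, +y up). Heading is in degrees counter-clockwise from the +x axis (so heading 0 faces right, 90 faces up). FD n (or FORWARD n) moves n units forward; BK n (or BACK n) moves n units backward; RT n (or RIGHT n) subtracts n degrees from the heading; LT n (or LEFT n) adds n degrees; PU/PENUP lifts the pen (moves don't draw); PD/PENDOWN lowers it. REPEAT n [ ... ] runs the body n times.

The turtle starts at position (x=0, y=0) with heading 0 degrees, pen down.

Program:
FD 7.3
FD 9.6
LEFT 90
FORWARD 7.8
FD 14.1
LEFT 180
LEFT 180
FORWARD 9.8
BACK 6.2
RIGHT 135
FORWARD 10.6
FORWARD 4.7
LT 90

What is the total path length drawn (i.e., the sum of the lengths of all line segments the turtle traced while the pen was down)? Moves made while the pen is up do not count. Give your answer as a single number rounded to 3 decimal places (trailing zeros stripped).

Answer: 70.1

Derivation:
Executing turtle program step by step:
Start: pos=(0,0), heading=0, pen down
FD 7.3: (0,0) -> (7.3,0) [heading=0, draw]
FD 9.6: (7.3,0) -> (16.9,0) [heading=0, draw]
LT 90: heading 0 -> 90
FD 7.8: (16.9,0) -> (16.9,7.8) [heading=90, draw]
FD 14.1: (16.9,7.8) -> (16.9,21.9) [heading=90, draw]
LT 180: heading 90 -> 270
LT 180: heading 270 -> 90
FD 9.8: (16.9,21.9) -> (16.9,31.7) [heading=90, draw]
BK 6.2: (16.9,31.7) -> (16.9,25.5) [heading=90, draw]
RT 135: heading 90 -> 315
FD 10.6: (16.9,25.5) -> (24.395,18.005) [heading=315, draw]
FD 4.7: (24.395,18.005) -> (27.719,14.681) [heading=315, draw]
LT 90: heading 315 -> 45
Final: pos=(27.719,14.681), heading=45, 8 segment(s) drawn

Segment lengths:
  seg 1: (0,0) -> (7.3,0), length = 7.3
  seg 2: (7.3,0) -> (16.9,0), length = 9.6
  seg 3: (16.9,0) -> (16.9,7.8), length = 7.8
  seg 4: (16.9,7.8) -> (16.9,21.9), length = 14.1
  seg 5: (16.9,21.9) -> (16.9,31.7), length = 9.8
  seg 6: (16.9,31.7) -> (16.9,25.5), length = 6.2
  seg 7: (16.9,25.5) -> (24.395,18.005), length = 10.6
  seg 8: (24.395,18.005) -> (27.719,14.681), length = 4.7
Total = 70.1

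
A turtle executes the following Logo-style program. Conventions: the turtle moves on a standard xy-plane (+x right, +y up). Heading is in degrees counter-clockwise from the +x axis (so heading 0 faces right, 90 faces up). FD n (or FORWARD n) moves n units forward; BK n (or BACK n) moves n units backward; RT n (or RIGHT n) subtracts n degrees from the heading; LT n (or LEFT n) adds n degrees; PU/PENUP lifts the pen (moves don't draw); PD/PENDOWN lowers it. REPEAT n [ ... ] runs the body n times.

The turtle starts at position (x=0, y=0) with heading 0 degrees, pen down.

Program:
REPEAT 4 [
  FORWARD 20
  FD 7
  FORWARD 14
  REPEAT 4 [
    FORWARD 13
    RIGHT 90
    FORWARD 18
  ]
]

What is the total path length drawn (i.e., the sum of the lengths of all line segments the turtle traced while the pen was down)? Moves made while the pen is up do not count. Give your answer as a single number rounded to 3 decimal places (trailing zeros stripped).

Executing turtle program step by step:
Start: pos=(0,0), heading=0, pen down
REPEAT 4 [
  -- iteration 1/4 --
  FD 20: (0,0) -> (20,0) [heading=0, draw]
  FD 7: (20,0) -> (27,0) [heading=0, draw]
  FD 14: (27,0) -> (41,0) [heading=0, draw]
  REPEAT 4 [
    -- iteration 1/4 --
    FD 13: (41,0) -> (54,0) [heading=0, draw]
    RT 90: heading 0 -> 270
    FD 18: (54,0) -> (54,-18) [heading=270, draw]
    -- iteration 2/4 --
    FD 13: (54,-18) -> (54,-31) [heading=270, draw]
    RT 90: heading 270 -> 180
    FD 18: (54,-31) -> (36,-31) [heading=180, draw]
    -- iteration 3/4 --
    FD 13: (36,-31) -> (23,-31) [heading=180, draw]
    RT 90: heading 180 -> 90
    FD 18: (23,-31) -> (23,-13) [heading=90, draw]
    -- iteration 4/4 --
    FD 13: (23,-13) -> (23,0) [heading=90, draw]
    RT 90: heading 90 -> 0
    FD 18: (23,0) -> (41,0) [heading=0, draw]
  ]
  -- iteration 2/4 --
  FD 20: (41,0) -> (61,0) [heading=0, draw]
  FD 7: (61,0) -> (68,0) [heading=0, draw]
  FD 14: (68,0) -> (82,0) [heading=0, draw]
  REPEAT 4 [
    -- iteration 1/4 --
    FD 13: (82,0) -> (95,0) [heading=0, draw]
    RT 90: heading 0 -> 270
    FD 18: (95,0) -> (95,-18) [heading=270, draw]
    -- iteration 2/4 --
    FD 13: (95,-18) -> (95,-31) [heading=270, draw]
    RT 90: heading 270 -> 180
    FD 18: (95,-31) -> (77,-31) [heading=180, draw]
    -- iteration 3/4 --
    FD 13: (77,-31) -> (64,-31) [heading=180, draw]
    RT 90: heading 180 -> 90
    FD 18: (64,-31) -> (64,-13) [heading=90, draw]
    -- iteration 4/4 --
    FD 13: (64,-13) -> (64,0) [heading=90, draw]
    RT 90: heading 90 -> 0
    FD 18: (64,0) -> (82,0) [heading=0, draw]
  ]
  -- iteration 3/4 --
  FD 20: (82,0) -> (102,0) [heading=0, draw]
  FD 7: (102,0) -> (109,0) [heading=0, draw]
  FD 14: (109,0) -> (123,0) [heading=0, draw]
  REPEAT 4 [
    -- iteration 1/4 --
    FD 13: (123,0) -> (136,0) [heading=0, draw]
    RT 90: heading 0 -> 270
    FD 18: (136,0) -> (136,-18) [heading=270, draw]
    -- iteration 2/4 --
    FD 13: (136,-18) -> (136,-31) [heading=270, draw]
    RT 90: heading 270 -> 180
    FD 18: (136,-31) -> (118,-31) [heading=180, draw]
    -- iteration 3/4 --
    FD 13: (118,-31) -> (105,-31) [heading=180, draw]
    RT 90: heading 180 -> 90
    FD 18: (105,-31) -> (105,-13) [heading=90, draw]
    -- iteration 4/4 --
    FD 13: (105,-13) -> (105,0) [heading=90, draw]
    RT 90: heading 90 -> 0
    FD 18: (105,0) -> (123,0) [heading=0, draw]
  ]
  -- iteration 4/4 --
  FD 20: (123,0) -> (143,0) [heading=0, draw]
  FD 7: (143,0) -> (150,0) [heading=0, draw]
  FD 14: (150,0) -> (164,0) [heading=0, draw]
  REPEAT 4 [
    -- iteration 1/4 --
    FD 13: (164,0) -> (177,0) [heading=0, draw]
    RT 90: heading 0 -> 270
    FD 18: (177,0) -> (177,-18) [heading=270, draw]
    -- iteration 2/4 --
    FD 13: (177,-18) -> (177,-31) [heading=270, draw]
    RT 90: heading 270 -> 180
    FD 18: (177,-31) -> (159,-31) [heading=180, draw]
    -- iteration 3/4 --
    FD 13: (159,-31) -> (146,-31) [heading=180, draw]
    RT 90: heading 180 -> 90
    FD 18: (146,-31) -> (146,-13) [heading=90, draw]
    -- iteration 4/4 --
    FD 13: (146,-13) -> (146,0) [heading=90, draw]
    RT 90: heading 90 -> 0
    FD 18: (146,0) -> (164,0) [heading=0, draw]
  ]
]
Final: pos=(164,0), heading=0, 44 segment(s) drawn

Segment lengths:
  seg 1: (0,0) -> (20,0), length = 20
  seg 2: (20,0) -> (27,0), length = 7
  seg 3: (27,0) -> (41,0), length = 14
  seg 4: (41,0) -> (54,0), length = 13
  seg 5: (54,0) -> (54,-18), length = 18
  seg 6: (54,-18) -> (54,-31), length = 13
  seg 7: (54,-31) -> (36,-31), length = 18
  seg 8: (36,-31) -> (23,-31), length = 13
  seg 9: (23,-31) -> (23,-13), length = 18
  seg 10: (23,-13) -> (23,0), length = 13
  seg 11: (23,0) -> (41,0), length = 18
  seg 12: (41,0) -> (61,0), length = 20
  seg 13: (61,0) -> (68,0), length = 7
  seg 14: (68,0) -> (82,0), length = 14
  seg 15: (82,0) -> (95,0), length = 13
  seg 16: (95,0) -> (95,-18), length = 18
  seg 17: (95,-18) -> (95,-31), length = 13
  seg 18: (95,-31) -> (77,-31), length = 18
  seg 19: (77,-31) -> (64,-31), length = 13
  seg 20: (64,-31) -> (64,-13), length = 18
  seg 21: (64,-13) -> (64,0), length = 13
  seg 22: (64,0) -> (82,0), length = 18
  seg 23: (82,0) -> (102,0), length = 20
  seg 24: (102,0) -> (109,0), length = 7
  seg 25: (109,0) -> (123,0), length = 14
  seg 26: (123,0) -> (136,0), length = 13
  seg 27: (136,0) -> (136,-18), length = 18
  seg 28: (136,-18) -> (136,-31), length = 13
  seg 29: (136,-31) -> (118,-31), length = 18
  seg 30: (118,-31) -> (105,-31), length = 13
  seg 31: (105,-31) -> (105,-13), length = 18
  seg 32: (105,-13) -> (105,0), length = 13
  seg 33: (105,0) -> (123,0), length = 18
  seg 34: (123,0) -> (143,0), length = 20
  seg 35: (143,0) -> (150,0), length = 7
  seg 36: (150,0) -> (164,0), length = 14
  seg 37: (164,0) -> (177,0), length = 13
  seg 38: (177,0) -> (177,-18), length = 18
  seg 39: (177,-18) -> (177,-31), length = 13
  seg 40: (177,-31) -> (159,-31), length = 18
  seg 41: (159,-31) -> (146,-31), length = 13
  seg 42: (146,-31) -> (146,-13), length = 18
  seg 43: (146,-13) -> (146,0), length = 13
  seg 44: (146,0) -> (164,0), length = 18
Total = 660

Answer: 660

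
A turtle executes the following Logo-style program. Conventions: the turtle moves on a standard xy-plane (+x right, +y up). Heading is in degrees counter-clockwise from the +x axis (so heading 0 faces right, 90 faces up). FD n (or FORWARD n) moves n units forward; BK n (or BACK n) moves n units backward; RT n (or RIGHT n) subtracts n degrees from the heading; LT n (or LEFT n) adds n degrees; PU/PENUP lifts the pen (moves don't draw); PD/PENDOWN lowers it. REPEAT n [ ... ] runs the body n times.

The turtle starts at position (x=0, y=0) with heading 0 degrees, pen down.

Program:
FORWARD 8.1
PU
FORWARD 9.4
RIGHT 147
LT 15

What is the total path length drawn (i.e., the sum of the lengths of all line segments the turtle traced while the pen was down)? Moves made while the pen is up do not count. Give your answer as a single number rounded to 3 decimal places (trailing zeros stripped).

Answer: 8.1

Derivation:
Executing turtle program step by step:
Start: pos=(0,0), heading=0, pen down
FD 8.1: (0,0) -> (8.1,0) [heading=0, draw]
PU: pen up
FD 9.4: (8.1,0) -> (17.5,0) [heading=0, move]
RT 147: heading 0 -> 213
LT 15: heading 213 -> 228
Final: pos=(17.5,0), heading=228, 1 segment(s) drawn

Segment lengths:
  seg 1: (0,0) -> (8.1,0), length = 8.1
Total = 8.1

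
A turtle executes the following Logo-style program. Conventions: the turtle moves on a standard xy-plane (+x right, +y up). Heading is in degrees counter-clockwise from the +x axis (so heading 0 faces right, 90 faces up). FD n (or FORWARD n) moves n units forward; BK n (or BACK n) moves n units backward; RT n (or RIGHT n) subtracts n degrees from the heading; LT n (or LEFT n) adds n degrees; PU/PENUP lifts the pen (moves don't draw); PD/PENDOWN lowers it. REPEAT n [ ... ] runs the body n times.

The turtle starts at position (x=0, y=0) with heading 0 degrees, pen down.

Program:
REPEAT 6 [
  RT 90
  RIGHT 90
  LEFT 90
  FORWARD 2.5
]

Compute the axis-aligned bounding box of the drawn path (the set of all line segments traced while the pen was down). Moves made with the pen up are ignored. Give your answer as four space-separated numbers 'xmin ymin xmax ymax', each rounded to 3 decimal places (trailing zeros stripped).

Executing turtle program step by step:
Start: pos=(0,0), heading=0, pen down
REPEAT 6 [
  -- iteration 1/6 --
  RT 90: heading 0 -> 270
  RT 90: heading 270 -> 180
  LT 90: heading 180 -> 270
  FD 2.5: (0,0) -> (0,-2.5) [heading=270, draw]
  -- iteration 2/6 --
  RT 90: heading 270 -> 180
  RT 90: heading 180 -> 90
  LT 90: heading 90 -> 180
  FD 2.5: (0,-2.5) -> (-2.5,-2.5) [heading=180, draw]
  -- iteration 3/6 --
  RT 90: heading 180 -> 90
  RT 90: heading 90 -> 0
  LT 90: heading 0 -> 90
  FD 2.5: (-2.5,-2.5) -> (-2.5,0) [heading=90, draw]
  -- iteration 4/6 --
  RT 90: heading 90 -> 0
  RT 90: heading 0 -> 270
  LT 90: heading 270 -> 0
  FD 2.5: (-2.5,0) -> (0,0) [heading=0, draw]
  -- iteration 5/6 --
  RT 90: heading 0 -> 270
  RT 90: heading 270 -> 180
  LT 90: heading 180 -> 270
  FD 2.5: (0,0) -> (0,-2.5) [heading=270, draw]
  -- iteration 6/6 --
  RT 90: heading 270 -> 180
  RT 90: heading 180 -> 90
  LT 90: heading 90 -> 180
  FD 2.5: (0,-2.5) -> (-2.5,-2.5) [heading=180, draw]
]
Final: pos=(-2.5,-2.5), heading=180, 6 segment(s) drawn

Segment endpoints: x in {-2.5, -2.5, -2.5, 0, 0, 0, 0}, y in {-2.5, -2.5, -2.5, 0, 0, 0}
xmin=-2.5, ymin=-2.5, xmax=0, ymax=0

Answer: -2.5 -2.5 0 0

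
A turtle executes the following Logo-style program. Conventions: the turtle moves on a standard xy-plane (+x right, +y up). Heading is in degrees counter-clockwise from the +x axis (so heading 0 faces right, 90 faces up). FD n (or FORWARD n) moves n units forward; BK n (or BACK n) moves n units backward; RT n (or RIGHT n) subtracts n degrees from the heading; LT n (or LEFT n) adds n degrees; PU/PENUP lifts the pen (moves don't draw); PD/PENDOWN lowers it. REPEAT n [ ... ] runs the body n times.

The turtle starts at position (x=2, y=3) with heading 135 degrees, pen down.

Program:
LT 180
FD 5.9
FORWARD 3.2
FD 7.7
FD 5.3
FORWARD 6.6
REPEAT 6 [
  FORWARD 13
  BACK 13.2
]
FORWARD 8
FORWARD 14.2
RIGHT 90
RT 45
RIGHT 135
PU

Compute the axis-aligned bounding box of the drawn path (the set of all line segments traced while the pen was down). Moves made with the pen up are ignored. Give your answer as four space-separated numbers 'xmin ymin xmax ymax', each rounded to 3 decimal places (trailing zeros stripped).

Executing turtle program step by step:
Start: pos=(2,3), heading=135, pen down
LT 180: heading 135 -> 315
FD 5.9: (2,3) -> (6.172,-1.172) [heading=315, draw]
FD 3.2: (6.172,-1.172) -> (8.435,-3.435) [heading=315, draw]
FD 7.7: (8.435,-3.435) -> (13.879,-8.879) [heading=315, draw]
FD 5.3: (13.879,-8.879) -> (17.627,-12.627) [heading=315, draw]
FD 6.6: (17.627,-12.627) -> (22.294,-17.294) [heading=315, draw]
REPEAT 6 [
  -- iteration 1/6 --
  FD 13: (22.294,-17.294) -> (31.486,-26.486) [heading=315, draw]
  BK 13.2: (31.486,-26.486) -> (22.153,-17.153) [heading=315, draw]
  -- iteration 2/6 --
  FD 13: (22.153,-17.153) -> (31.345,-26.345) [heading=315, draw]
  BK 13.2: (31.345,-26.345) -> (22.011,-17.011) [heading=315, draw]
  -- iteration 3/6 --
  FD 13: (22.011,-17.011) -> (31.204,-26.204) [heading=315, draw]
  BK 13.2: (31.204,-26.204) -> (21.87,-16.87) [heading=315, draw]
  -- iteration 4/6 --
  FD 13: (21.87,-16.87) -> (31.062,-26.062) [heading=315, draw]
  BK 13.2: (31.062,-26.062) -> (21.728,-16.728) [heading=315, draw]
  -- iteration 5/6 --
  FD 13: (21.728,-16.728) -> (30.921,-25.921) [heading=315, draw]
  BK 13.2: (30.921,-25.921) -> (21.587,-16.587) [heading=315, draw]
  -- iteration 6/6 --
  FD 13: (21.587,-16.587) -> (30.779,-25.779) [heading=315, draw]
  BK 13.2: (30.779,-25.779) -> (21.445,-16.445) [heading=315, draw]
]
FD 8: (21.445,-16.445) -> (27.102,-22.102) [heading=315, draw]
FD 14.2: (27.102,-22.102) -> (37.143,-32.143) [heading=315, draw]
RT 90: heading 315 -> 225
RT 45: heading 225 -> 180
RT 135: heading 180 -> 45
PU: pen up
Final: pos=(37.143,-32.143), heading=45, 19 segment(s) drawn

Segment endpoints: x in {2, 6.172, 8.435, 13.879, 17.627, 21.445, 21.587, 21.728, 21.87, 22.011, 22.153, 22.294, 27.102, 30.779, 30.921, 31.062, 31.204, 31.345, 31.486, 37.143}, y in {-32.143, -26.486, -26.345, -26.204, -26.062, -25.921, -25.779, -22.102, -17.294, -17.153, -17.011, -16.87, -16.728, -16.587, -16.445, -12.627, -8.879, -3.435, -1.172, 3}
xmin=2, ymin=-32.143, xmax=37.143, ymax=3

Answer: 2 -32.143 37.143 3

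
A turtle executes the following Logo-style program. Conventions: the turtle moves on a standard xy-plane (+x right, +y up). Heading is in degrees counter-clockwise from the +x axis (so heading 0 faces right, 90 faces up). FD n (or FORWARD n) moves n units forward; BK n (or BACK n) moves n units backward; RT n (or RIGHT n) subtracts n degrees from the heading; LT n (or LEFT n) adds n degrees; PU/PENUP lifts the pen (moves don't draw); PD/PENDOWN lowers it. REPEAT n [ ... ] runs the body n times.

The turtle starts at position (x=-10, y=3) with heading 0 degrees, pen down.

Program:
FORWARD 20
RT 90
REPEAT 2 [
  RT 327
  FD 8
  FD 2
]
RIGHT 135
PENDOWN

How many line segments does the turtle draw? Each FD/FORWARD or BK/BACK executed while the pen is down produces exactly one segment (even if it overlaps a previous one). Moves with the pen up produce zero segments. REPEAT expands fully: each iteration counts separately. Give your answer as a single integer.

Executing turtle program step by step:
Start: pos=(-10,3), heading=0, pen down
FD 20: (-10,3) -> (10,3) [heading=0, draw]
RT 90: heading 0 -> 270
REPEAT 2 [
  -- iteration 1/2 --
  RT 327: heading 270 -> 303
  FD 8: (10,3) -> (14.357,-3.709) [heading=303, draw]
  FD 2: (14.357,-3.709) -> (15.446,-5.387) [heading=303, draw]
  -- iteration 2/2 --
  RT 327: heading 303 -> 336
  FD 8: (15.446,-5.387) -> (22.755,-8.641) [heading=336, draw]
  FD 2: (22.755,-8.641) -> (24.582,-9.454) [heading=336, draw]
]
RT 135: heading 336 -> 201
PD: pen down
Final: pos=(24.582,-9.454), heading=201, 5 segment(s) drawn
Segments drawn: 5

Answer: 5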